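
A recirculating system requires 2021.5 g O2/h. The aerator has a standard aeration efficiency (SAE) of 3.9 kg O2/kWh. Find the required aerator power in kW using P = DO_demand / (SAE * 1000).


SAE in g O2/kWh = 3.9 * 1000 = 3900 g/kWh
P = DO_demand / SAE_g = 2021.5 / 3900 = 0.518333 kW

0.518333 kW


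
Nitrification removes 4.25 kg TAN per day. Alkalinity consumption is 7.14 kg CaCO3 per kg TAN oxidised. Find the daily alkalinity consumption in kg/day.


Alkalinity factor: 7.14 kg CaCO3 consumed per kg TAN nitrified
alk = 4.25 kg TAN * 7.14 = 30.345 kg CaCO3/day

30.345 kg CaCO3/day


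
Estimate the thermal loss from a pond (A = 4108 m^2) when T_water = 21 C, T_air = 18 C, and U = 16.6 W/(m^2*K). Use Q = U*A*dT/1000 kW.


Temperature difference dT = 21 - 18 = 3 K
Heat loss (W) = U * A * dT = 16.6 * 4108 * 3 = 204578.4 W
Convert to kW: 204578.4 / 1000 = 204.5784 kW

204.5784 kW


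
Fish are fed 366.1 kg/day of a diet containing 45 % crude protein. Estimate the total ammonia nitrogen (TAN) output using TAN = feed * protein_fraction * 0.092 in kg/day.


Protein in feed = 366.1 * 45/100 = 164.745 kg/day
TAN = protein * 0.092 = 164.745 * 0.092 = 15.15654 kg/day

15.15654 kg/day


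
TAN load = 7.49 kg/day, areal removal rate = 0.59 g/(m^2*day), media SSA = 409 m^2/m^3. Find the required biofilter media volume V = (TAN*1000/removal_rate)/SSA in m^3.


A = 7.49*1000 / 0.59 = 12694.915 m^2
V = 12694.915 / 409 = 31.0389

31.0389 m^3


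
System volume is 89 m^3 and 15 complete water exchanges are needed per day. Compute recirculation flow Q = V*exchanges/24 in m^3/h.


Daily recirculation volume = 89 m^3 * 15 = 1335 m^3/day
Flow rate Q = daily volume / 24 h = 1335 / 24 = 55.625 m^3/h

55.625 m^3/h


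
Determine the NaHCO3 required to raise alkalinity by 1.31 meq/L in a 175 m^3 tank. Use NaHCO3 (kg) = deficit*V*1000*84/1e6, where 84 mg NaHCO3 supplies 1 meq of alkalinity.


Tank volume in L = 175 m^3 * 1000 = 175000 L
Total meq required = 1.31 meq/L * 175000 L = 229250 meq
NaHCO3 mass = 229250 meq * 84 mg/meq / 1e6 = 19.257 kg

19.257 kg


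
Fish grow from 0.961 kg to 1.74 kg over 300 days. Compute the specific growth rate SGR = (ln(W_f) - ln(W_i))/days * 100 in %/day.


ln(W_f) = ln(1.74) = 0.55388511
ln(W_i) = ln(0.961) = -0.03978087
ln(W_f) - ln(W_i) = 0.55388511 - -0.03978087 = 0.59366598
SGR = 0.59366598 / 300 * 100 = 0.197889 %/day

0.197889 %/day


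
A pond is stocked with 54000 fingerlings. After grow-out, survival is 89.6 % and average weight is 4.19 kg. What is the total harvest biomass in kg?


Survivors = 54000 * 89.6/100 = 48384 fish
Harvest biomass = survivors * W_f = 48384 * 4.19 = 202728.96 kg

202728.96 kg


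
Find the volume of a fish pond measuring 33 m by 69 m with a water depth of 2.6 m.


Base area = L * W = 33 * 69 = 2277 m^2
Volume = area * depth = 2277 * 2.6 = 5920.2 m^3

5920.2 m^3


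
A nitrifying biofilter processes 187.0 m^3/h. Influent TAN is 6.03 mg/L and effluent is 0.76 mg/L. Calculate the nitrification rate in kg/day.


Concentration drop: TAN_in - TAN_out = 6.03 - 0.76 = 5.27 mg/L
Hourly TAN removed = Q * dTAN = 187.0 m^3/h * 5.27 mg/L = 985.49 g/h  (m^3/h * mg/L = g/h)
Daily TAN removed = 985.49 * 24 = 23651.76 g/day
Convert to kg/day: 23651.76 / 1000 = 23.65176 kg/day

23.65176 kg/day


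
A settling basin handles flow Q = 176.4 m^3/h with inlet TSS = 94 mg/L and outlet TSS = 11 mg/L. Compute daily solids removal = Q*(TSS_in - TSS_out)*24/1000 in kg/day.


Concentration drop: TSS_in - TSS_out = 94 - 11 = 83 mg/L
Hourly solids removed = Q * dTSS = 176.4 m^3/h * 83 mg/L = 14641.2 g/h  (m^3/h * mg/L = g/h)
Daily solids removed = 14641.2 * 24 = 351388.8 g/day
Convert g to kg: 351388.8 / 1000 = 351.3888 kg/day

351.3888 kg/day


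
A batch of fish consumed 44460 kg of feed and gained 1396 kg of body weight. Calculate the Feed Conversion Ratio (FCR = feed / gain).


FCR = feed consumed / weight gained
FCR = 44460 kg / 1396 kg = 31.8481

31.8481


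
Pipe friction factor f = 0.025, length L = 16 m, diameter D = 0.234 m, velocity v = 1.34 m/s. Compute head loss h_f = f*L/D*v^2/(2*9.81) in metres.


v^2 = 1.34^2 = 1.7956 m^2/s^2
L/D = 16/0.234 = 68.376068
h_f = f*(L/D)*v^2/(2g) = 0.025 * 68.376068 * 1.7956 / 19.62 = 0.156442 m

0.156442 m


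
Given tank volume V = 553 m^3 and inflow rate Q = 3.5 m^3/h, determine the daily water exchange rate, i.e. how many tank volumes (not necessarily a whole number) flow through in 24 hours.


Daily flow volume = 3.5 m^3/h * 24 h = 84 m^3/day
Exchanges = daily flow / tank volume = 84 / 553 = 0.151899 exchanges/day

0.151899 exchanges/day


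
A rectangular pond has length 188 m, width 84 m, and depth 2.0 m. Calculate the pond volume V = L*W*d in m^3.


Base area = L * W = 188 * 84 = 15792 m^2
Volume = area * depth = 15792 * 2.0 = 31584 m^3

31584 m^3


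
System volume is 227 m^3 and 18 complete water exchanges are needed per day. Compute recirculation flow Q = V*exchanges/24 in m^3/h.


Daily recirculation volume = 227 m^3 * 18 = 4086 m^3/day
Flow rate Q = daily volume / 24 h = 4086 / 24 = 170.25 m^3/h

170.25 m^3/h


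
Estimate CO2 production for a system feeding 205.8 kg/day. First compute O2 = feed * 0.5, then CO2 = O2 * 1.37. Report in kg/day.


O2 = 205.8 * 0.5 = 102.9
CO2 = 102.9 * 1.37 = 140.973

140.973 kg/day


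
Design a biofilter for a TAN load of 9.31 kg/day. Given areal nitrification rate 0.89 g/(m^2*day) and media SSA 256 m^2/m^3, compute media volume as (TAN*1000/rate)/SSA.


A = 9.31*1000 / 0.89 = 10460.674 m^2
V = 10460.674 / 256 = 40.862

40.862 m^3


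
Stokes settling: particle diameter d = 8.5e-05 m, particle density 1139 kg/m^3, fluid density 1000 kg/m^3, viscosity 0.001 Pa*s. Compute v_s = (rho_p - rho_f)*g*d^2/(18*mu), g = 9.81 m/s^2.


Density difference: rho_p - rho_f = 1139 - 1000 = 139 kg/m^3
d^2 = (8.5e-05)^2 = 7.225e-09 m^2
Numerator = (rho_p - rho_f) * g * d^2 = 139 * 9.81 * 7.225e-09 = 9.8519378e-06
Denominator = 18 * mu = 18 * 0.001 = 0.018
v_s = 9.8519378e-06 / 0.018 = 5.4733e-04 m/s
Check: Re = rho_f * v_s * d / mu = 1000 * 5.4733e-04 * 8.5e-05 / 0.001 = 0.0465 < 1, so Stokes' law applies.

5.4733e-04 m/s


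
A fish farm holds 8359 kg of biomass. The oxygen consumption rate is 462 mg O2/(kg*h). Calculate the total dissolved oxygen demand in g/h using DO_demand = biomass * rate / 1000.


Total O2 consumption (mg/h) = 8359 kg * 462 mg/(kg*h) = 3861858 mg/h
Convert to g/h: 3861858 / 1000 = 3861.858 g/h

3861.858 g/h


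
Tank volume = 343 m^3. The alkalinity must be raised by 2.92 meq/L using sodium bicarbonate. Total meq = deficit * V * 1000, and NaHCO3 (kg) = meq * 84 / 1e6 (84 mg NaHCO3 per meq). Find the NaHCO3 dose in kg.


Tank volume in L = 343 m^3 * 1000 = 343000 L
Total meq required = 2.92 meq/L * 343000 L = 1001560 meq
NaHCO3 mass = 1001560 meq * 84 mg/meq / 1e6 = 84.131 kg

84.131 kg


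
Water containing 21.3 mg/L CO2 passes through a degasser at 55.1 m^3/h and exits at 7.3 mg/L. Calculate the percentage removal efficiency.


CO2_out / CO2_in = 7.3 / 21.3 = 0.342723
Fraction remaining = 0.342723
efficiency = (1 - 0.342723) * 100 = 65.7277 %

65.7277 %


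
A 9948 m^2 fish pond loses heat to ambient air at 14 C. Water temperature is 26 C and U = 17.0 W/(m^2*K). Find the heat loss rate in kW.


Temperature difference dT = 26 - 14 = 12 K
Heat loss (W) = U * A * dT = 17.0 * 9948 * 12 = 2029392 W
Convert to kW: 2029392 / 1000 = 2029.392 kW

2029.392 kW


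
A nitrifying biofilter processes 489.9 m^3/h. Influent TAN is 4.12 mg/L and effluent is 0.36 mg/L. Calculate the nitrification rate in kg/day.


Concentration drop: TAN_in - TAN_out = 4.12 - 0.36 = 3.76 mg/L
Hourly TAN removed = Q * dTAN = 489.9 m^3/h * 3.76 mg/L = 1842.024 g/h  (m^3/h * mg/L = g/h)
Daily TAN removed = 1842.024 * 24 = 44208.576 g/day
Convert to kg/day: 44208.576 / 1000 = 44.208576 kg/day

44.208576 kg/day


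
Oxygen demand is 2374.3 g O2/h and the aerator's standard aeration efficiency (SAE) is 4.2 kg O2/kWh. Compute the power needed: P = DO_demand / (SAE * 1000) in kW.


SAE in g O2/kWh = 4.2 * 1000 = 4200 g/kWh
P = DO_demand / SAE_g = 2374.3 / 4200 = 0.56531 kW

0.56531 kW


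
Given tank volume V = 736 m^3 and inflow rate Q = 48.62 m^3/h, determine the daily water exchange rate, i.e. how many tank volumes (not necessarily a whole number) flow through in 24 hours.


Daily flow volume = 48.62 m^3/h * 24 h = 1166.88 m^3/day
Exchanges = daily flow / tank volume = 1166.88 / 736 = 1.58543 exchanges/day

1.58543 exchanges/day


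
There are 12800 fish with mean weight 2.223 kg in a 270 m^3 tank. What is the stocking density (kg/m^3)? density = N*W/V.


Total biomass = 12800 fish * 2.223 kg = 28454.4 kg
Density = total biomass / volume = 28454.4 / 270 = 105.387 kg/m^3

105.387 kg/m^3


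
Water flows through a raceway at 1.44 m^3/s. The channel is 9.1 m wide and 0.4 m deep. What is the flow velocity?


Cross-sectional area = W * d = 9.1 * 0.4 = 3.64 m^2
Velocity = Q / A = 1.44 / 3.64 = 0.395604 m/s

0.395604 m/s


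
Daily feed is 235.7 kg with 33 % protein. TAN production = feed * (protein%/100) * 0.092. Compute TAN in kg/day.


Protein in feed = 235.7 * 33/100 = 77.781 kg/day
TAN = protein * 0.092 = 77.781 * 0.092 = 7.155852 kg/day

7.155852 kg/day


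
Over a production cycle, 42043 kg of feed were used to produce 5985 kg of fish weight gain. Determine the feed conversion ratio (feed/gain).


FCR = feed consumed / weight gained
FCR = 42043 kg / 5985 kg = 7.02473

7.02473


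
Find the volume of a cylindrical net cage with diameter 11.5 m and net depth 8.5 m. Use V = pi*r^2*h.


r = d/2 = 11.5/2 = 5.75 m
Base area = pi*r^2 = pi*5.75^2 = 103.86891 m^2
Volume = 103.86891 * 8.5 = 882.886 m^3

882.886 m^3


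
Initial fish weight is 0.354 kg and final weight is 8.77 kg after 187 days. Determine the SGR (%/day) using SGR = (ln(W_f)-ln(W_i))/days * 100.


ln(W_f) = ln(8.77) = 2.1713368
ln(W_i) = ln(0.354) = -1.0384584
ln(W_f) - ln(W_i) = 2.1713368 - -1.0384584 = 3.2097952
SGR = 3.2097952 / 187 * 100 = 1.71647 %/day

1.71647 %/day


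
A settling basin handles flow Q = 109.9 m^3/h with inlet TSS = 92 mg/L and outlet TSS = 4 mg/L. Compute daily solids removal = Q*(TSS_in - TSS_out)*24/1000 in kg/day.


Concentration drop: TSS_in - TSS_out = 92 - 4 = 88 mg/L
Hourly solids removed = Q * dTSS = 109.9 m^3/h * 88 mg/L = 9671.2 g/h  (m^3/h * mg/L = g/h)
Daily solids removed = 9671.2 * 24 = 232108.8 g/day
Convert g to kg: 232108.8 / 1000 = 232.1088 kg/day

232.1088 kg/day


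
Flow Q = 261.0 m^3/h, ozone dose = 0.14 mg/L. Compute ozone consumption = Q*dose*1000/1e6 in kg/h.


O3 demand (mg/h) = Q * dose * 1000 = 261.0 * 0.14 * 1000 = 36540 mg/h
Convert mg to kg: 36540 / 1e6 = 0.03654 kg/h

0.03654 kg/h


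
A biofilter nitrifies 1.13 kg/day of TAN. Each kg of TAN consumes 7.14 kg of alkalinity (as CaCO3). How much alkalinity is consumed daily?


Alkalinity factor: 7.14 kg CaCO3 consumed per kg TAN nitrified
alk = 1.13 kg TAN * 7.14 = 8.0682 kg CaCO3/day

8.0682 kg CaCO3/day


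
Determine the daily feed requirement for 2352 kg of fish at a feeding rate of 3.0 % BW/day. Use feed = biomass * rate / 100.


Feeding rate fraction = 3.0% / 100 = 0.03
Daily feed = 2352 kg * 0.03 = 70.56 kg/day

70.56 kg/day


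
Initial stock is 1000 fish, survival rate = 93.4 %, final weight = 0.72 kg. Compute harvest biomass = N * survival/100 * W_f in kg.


Survivors = 1000 * 93.4/100 = 934 fish
Harvest biomass = survivors * W_f = 934 * 0.72 = 672.48 kg

672.48 kg


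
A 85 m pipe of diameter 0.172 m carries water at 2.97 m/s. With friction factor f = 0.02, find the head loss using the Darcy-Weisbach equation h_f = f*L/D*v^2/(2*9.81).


v^2 = 2.97^2 = 8.8209 m^2/s^2
L/D = 85/0.172 = 494.18605
h_f = f*(L/D)*v^2/(2g) = 0.02 * 494.18605 * 8.8209 / 19.62 = 4.44359 m

4.44359 m


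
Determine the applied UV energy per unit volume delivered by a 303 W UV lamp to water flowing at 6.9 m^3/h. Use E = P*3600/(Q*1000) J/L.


Energy delivered per hour = 303 W * 3600 s = 1090800 J/h
Volume treated per hour = 6.9 m^3/h * 1000 = 6900 L/h
dose = 1090800 / 6900 = 158.087 J/L

158.087 J/L


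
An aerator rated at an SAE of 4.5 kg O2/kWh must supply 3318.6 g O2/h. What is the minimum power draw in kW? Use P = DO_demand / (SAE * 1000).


SAE in g O2/kWh = 4.5 * 1000 = 4500 g/kWh
P = DO_demand / SAE_g = 3318.6 / 4500 = 0.737467 kW

0.737467 kW


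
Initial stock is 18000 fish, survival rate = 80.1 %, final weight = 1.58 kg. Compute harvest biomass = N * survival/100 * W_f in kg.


Survivors = 18000 * 80.1/100 = 14418 fish
Harvest biomass = survivors * W_f = 14418 * 1.58 = 22780.44 kg

22780.44 kg


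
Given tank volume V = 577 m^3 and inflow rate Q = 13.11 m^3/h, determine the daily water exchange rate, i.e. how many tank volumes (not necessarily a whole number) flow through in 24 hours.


Daily flow volume = 13.11 m^3/h * 24 h = 314.64 m^3/day
Exchanges = daily flow / tank volume = 314.64 / 577 = 0.545303 exchanges/day

0.545303 exchanges/day


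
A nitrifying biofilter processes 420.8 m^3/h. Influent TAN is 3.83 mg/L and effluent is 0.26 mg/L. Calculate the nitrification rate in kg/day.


Concentration drop: TAN_in - TAN_out = 3.83 - 0.26 = 3.57 mg/L
Hourly TAN removed = Q * dTAN = 420.8 m^3/h * 3.57 mg/L = 1502.256 g/h  (m^3/h * mg/L = g/h)
Daily TAN removed = 1502.256 * 24 = 36054.144 g/day
Convert to kg/day: 36054.144 / 1000 = 36.054144 kg/day

36.054144 kg/day


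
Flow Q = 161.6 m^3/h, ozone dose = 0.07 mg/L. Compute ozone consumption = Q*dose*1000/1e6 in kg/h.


O3 demand (mg/h) = Q * dose * 1000 = 161.6 * 0.07 * 1000 = 11312 mg/h
Convert mg to kg: 11312 / 1e6 = 0.011312 kg/h

0.011312 kg/h


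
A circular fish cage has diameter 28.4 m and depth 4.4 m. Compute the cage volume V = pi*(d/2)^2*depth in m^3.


r = d/2 = 28.4/2 = 14.2 m
Base area = pi*r^2 = pi*14.2^2 = 633.47074 m^2
Volume = 633.47074 * 4.4 = 2787.27 m^3

2787.27 m^3


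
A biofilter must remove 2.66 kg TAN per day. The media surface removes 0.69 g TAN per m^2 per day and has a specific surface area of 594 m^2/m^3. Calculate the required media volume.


A = 2.66*1000 / 0.69 = 3855.0725 m^2
V = 3855.0725 / 594 = 6.49002

6.49002 m^3


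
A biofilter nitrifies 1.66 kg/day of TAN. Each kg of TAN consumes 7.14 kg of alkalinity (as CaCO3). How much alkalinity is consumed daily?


Alkalinity factor: 7.14 kg CaCO3 consumed per kg TAN nitrified
alk = 1.66 kg TAN * 7.14 = 11.8524 kg CaCO3/day

11.8524 kg CaCO3/day


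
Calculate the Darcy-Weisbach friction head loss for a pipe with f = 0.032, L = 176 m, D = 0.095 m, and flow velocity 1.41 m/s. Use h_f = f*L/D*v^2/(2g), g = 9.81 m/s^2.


v^2 = 1.41^2 = 1.9881 m^2/s^2
L/D = 176/0.095 = 1852.6316
h_f = f*(L/D)*v^2/(2g) = 0.032 * 1852.6316 * 1.9881 / 19.62 = 6.00729 m

6.00729 m


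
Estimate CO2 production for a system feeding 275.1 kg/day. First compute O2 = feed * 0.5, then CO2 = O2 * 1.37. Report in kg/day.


O2 = 275.1 * 0.5 = 137.55
CO2 = 137.55 * 1.37 = 188.4435

188.4435 kg/day


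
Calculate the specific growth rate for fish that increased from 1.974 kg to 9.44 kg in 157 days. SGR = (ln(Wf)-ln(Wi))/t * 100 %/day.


ln(W_f) = ln(9.44) = 2.244956
ln(W_i) = ln(1.974) = 0.68006194
ln(W_f) - ln(W_i) = 2.244956 - 0.68006194 = 1.5648941
SGR = 1.5648941 / 157 * 100 = 0.996748 %/day

0.996748 %/day


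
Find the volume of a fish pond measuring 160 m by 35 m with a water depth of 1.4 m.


Base area = L * W = 160 * 35 = 5600 m^2
Volume = area * depth = 5600 * 1.4 = 7840 m^3

7840 m^3


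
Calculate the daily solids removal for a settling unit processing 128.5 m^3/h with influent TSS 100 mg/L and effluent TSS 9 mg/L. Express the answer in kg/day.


Concentration drop: TSS_in - TSS_out = 100 - 9 = 91 mg/L
Hourly solids removed = Q * dTSS = 128.5 m^3/h * 91 mg/L = 11693.5 g/h  (m^3/h * mg/L = g/h)
Daily solids removed = 11693.5 * 24 = 280644 g/day
Convert g to kg: 280644 / 1000 = 280.644 kg/day

280.644 kg/day


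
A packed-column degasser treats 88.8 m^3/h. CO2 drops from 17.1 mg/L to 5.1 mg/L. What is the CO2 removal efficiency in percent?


CO2_out / CO2_in = 5.1 / 17.1 = 0.29824561
Fraction remaining = 0.29824561
efficiency = (1 - 0.29824561) * 100 = 70.1754 %

70.1754 %


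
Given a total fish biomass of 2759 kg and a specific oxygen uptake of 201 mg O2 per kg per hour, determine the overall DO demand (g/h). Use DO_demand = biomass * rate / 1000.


Total O2 consumption (mg/h) = 2759 kg * 201 mg/(kg*h) = 554559 mg/h
Convert to g/h: 554559 / 1000 = 554.559 g/h

554.559 g/h


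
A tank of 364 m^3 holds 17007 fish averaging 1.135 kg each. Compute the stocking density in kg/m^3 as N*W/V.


Total biomass = 17007 fish * 1.135 kg = 19302.945 kg
Density = total biomass / volume = 19302.945 / 364 = 53.0301 kg/m^3

53.0301 kg/m^3


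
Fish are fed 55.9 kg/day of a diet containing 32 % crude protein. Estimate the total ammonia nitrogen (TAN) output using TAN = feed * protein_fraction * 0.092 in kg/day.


Protein in feed = 55.9 * 32/100 = 17.888 kg/day
TAN = protein * 0.092 = 17.888 * 0.092 = 1.645696 kg/day

1.645696 kg/day


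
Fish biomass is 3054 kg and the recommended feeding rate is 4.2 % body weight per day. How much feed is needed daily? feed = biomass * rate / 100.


Feeding rate fraction = 4.2% / 100 = 0.042
Daily feed = 3054 kg * 0.042 = 128.268 kg/day

128.268 kg/day


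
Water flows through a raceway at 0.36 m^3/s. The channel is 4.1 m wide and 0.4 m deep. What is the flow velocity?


Cross-sectional area = W * d = 4.1 * 0.4 = 1.64 m^2
Velocity = Q / A = 0.36 / 1.64 = 0.219512 m/s

0.219512 m/s


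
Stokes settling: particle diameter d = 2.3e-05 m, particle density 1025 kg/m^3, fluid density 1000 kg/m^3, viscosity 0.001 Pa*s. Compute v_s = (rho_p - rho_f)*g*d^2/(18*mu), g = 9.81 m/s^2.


Density difference: rho_p - rho_f = 1025 - 1000 = 25 kg/m^3
d^2 = (2.3e-05)^2 = 5.29e-10 m^2
Numerator = (rho_p - rho_f) * g * d^2 = 25 * 9.81 * 5.29e-10 = 1.2973725e-07
Denominator = 18 * mu = 18 * 0.001 = 0.018
v_s = 1.2973725e-07 / 0.018 = 7.20762e-06 m/s
Check: Re = rho_f * v_s * d / mu = 1000 * 7.20762e-06 * 2.3e-05 / 0.001 = 1.66e-04 < 1, so Stokes' law applies.

7.20762e-06 m/s


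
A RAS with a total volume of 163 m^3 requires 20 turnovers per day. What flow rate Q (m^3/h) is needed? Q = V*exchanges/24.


Daily recirculation volume = 163 m^3 * 20 = 3260 m^3/day
Flow rate Q = daily volume / 24 h = 3260 / 24 = 135.833 m^3/h

135.833 m^3/h


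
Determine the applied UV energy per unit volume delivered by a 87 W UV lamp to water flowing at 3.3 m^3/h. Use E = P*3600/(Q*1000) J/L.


Energy delivered per hour = 87 W * 3600 s = 313200 J/h
Volume treated per hour = 3.3 m^3/h * 1000 = 3300 L/h
dose = 313200 / 3300 = 94.9091 J/L

94.9091 J/L


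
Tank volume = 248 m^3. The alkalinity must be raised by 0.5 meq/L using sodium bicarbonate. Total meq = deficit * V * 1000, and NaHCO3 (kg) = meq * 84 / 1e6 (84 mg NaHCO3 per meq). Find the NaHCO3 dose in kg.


Tank volume in L = 248 m^3 * 1000 = 248000 L
Total meq required = 0.5 meq/L * 248000 L = 124000 meq
NaHCO3 mass = 124000 meq * 84 mg/meq / 1e6 = 10.416 kg

10.416 kg


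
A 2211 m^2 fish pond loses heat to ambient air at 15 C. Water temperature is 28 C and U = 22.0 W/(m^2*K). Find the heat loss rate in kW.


Temperature difference dT = 28 - 15 = 13 K
Heat loss (W) = U * A * dT = 22.0 * 2211 * 13 = 632346 W
Convert to kW: 632346 / 1000 = 632.346 kW

632.346 kW


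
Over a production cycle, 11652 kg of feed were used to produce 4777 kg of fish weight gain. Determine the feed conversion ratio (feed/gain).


FCR = feed consumed / weight gained
FCR = 11652 kg / 4777 kg = 2.43919

2.43919


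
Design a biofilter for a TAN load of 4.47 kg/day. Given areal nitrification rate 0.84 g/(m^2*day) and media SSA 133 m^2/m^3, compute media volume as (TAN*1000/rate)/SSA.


A = 4.47*1000 / 0.84 = 5321.4286 m^2
V = 5321.4286 / 133 = 40.0107

40.0107 m^3


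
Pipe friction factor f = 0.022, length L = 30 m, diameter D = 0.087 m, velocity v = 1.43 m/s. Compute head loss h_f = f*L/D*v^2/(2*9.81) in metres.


v^2 = 1.43^2 = 2.0449 m^2/s^2
L/D = 30/0.087 = 344.82759
h_f = f*(L/D)*v^2/(2g) = 0.022 * 344.82759 * 2.0449 / 19.62 = 0.790675 m

0.790675 m


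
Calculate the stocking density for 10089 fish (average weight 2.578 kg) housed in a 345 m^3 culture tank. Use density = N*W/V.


Total biomass = 10089 fish * 2.578 kg = 26009.442 kg
Density = total biomass / volume = 26009.442 / 345 = 75.3897 kg/m^3

75.3897 kg/m^3


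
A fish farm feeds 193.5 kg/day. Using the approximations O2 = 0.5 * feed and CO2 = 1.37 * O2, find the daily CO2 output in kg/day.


O2 = 193.5 * 0.5 = 96.75
CO2 = 96.75 * 1.37 = 132.5475

132.5475 kg/day


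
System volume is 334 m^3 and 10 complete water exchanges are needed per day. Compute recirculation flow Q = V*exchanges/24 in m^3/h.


Daily recirculation volume = 334 m^3 * 10 = 3340 m^3/day
Flow rate Q = daily volume / 24 h = 3340 / 24 = 139.167 m^3/h

139.167 m^3/h


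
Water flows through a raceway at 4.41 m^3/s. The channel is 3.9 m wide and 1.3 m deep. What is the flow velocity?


Cross-sectional area = W * d = 3.9 * 1.3 = 5.07 m^2
Velocity = Q / A = 4.41 / 5.07 = 0.869822 m/s

0.869822 m/s


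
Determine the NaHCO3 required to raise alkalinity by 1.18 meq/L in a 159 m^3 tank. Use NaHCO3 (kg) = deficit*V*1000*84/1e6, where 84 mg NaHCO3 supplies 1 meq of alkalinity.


Tank volume in L = 159 m^3 * 1000 = 159000 L
Total meq required = 1.18 meq/L * 159000 L = 187620 meq
NaHCO3 mass = 187620 meq * 84 mg/meq / 1e6 = 15.7601 kg

15.7601 kg


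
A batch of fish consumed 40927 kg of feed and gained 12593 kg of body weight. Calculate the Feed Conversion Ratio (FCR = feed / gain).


FCR = feed consumed / weight gained
FCR = 40927 kg / 12593 kg = 3.24998

3.24998


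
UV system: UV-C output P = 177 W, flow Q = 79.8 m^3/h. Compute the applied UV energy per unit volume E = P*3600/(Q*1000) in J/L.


Energy delivered per hour = 177 W * 3600 s = 637200 J/h
Volume treated per hour = 79.8 m^3/h * 1000 = 79800 L/h
dose = 637200 / 79800 = 7.98496 J/L

7.98496 J/L


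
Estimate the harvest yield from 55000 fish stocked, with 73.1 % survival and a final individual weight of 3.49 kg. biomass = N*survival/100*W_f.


Survivors = 55000 * 73.1/100 = 40205 fish
Harvest biomass = survivors * W_f = 40205 * 3.49 = 140315.45 kg

140315.45 kg


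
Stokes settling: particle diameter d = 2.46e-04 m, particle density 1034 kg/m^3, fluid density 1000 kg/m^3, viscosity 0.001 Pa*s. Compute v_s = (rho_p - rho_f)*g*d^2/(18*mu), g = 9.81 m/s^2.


Density difference: rho_p - rho_f = 1034 - 1000 = 34 kg/m^3
d^2 = (2.46e-04)^2 = 6.0516e-08 m^2
Numerator = (rho_p - rho_f) * g * d^2 = 34 * 9.81 * 6.0516e-08 = 2.0184507e-05
Denominator = 18 * mu = 18 * 0.001 = 0.018
v_s = 2.0184507e-05 / 0.018 = 0.00112136 m/s
Check: Re = rho_f * v_s * d / mu = 1000 * 0.00112136 * 2.46e-04 / 0.001 = 0.276 < 1, so Stokes' law applies.

0.00112136 m/s


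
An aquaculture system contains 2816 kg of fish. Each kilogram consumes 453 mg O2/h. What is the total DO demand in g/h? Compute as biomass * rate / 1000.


Total O2 consumption (mg/h) = 2816 kg * 453 mg/(kg*h) = 1275648 mg/h
Convert to g/h: 1275648 / 1000 = 1275.648 g/h

1275.648 g/h


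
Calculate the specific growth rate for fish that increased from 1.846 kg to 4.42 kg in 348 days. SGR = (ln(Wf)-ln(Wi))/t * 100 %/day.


ln(W_f) = ln(4.42) = 1.4861397
ln(W_i) = ln(1.846) = 0.61302114
ln(W_f) - ln(W_i) = 1.4861397 - 0.61302114 = 0.87311856
SGR = 0.87311856 / 348 * 100 = 0.250896 %/day

0.250896 %/day


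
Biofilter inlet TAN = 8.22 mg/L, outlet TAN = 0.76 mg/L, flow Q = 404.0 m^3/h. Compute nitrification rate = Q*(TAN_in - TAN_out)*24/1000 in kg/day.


Concentration drop: TAN_in - TAN_out = 8.22 - 0.76 = 7.46 mg/L
Hourly TAN removed = Q * dTAN = 404.0 m^3/h * 7.46 mg/L = 3013.84 g/h  (m^3/h * mg/L = g/h)
Daily TAN removed = 3013.84 * 24 = 72332.16 g/day
Convert to kg/day: 72332.16 / 1000 = 72.33216 kg/day

72.33216 kg/day


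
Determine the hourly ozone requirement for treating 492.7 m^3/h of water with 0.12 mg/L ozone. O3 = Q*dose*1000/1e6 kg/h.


O3 demand (mg/h) = Q * dose * 1000 = 492.7 * 0.12 * 1000 = 59124 mg/h
Convert mg to kg: 59124 / 1e6 = 0.059124 kg/h

0.059124 kg/h


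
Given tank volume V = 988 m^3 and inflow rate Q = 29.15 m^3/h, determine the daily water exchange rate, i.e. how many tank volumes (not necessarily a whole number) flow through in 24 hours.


Daily flow volume = 29.15 m^3/h * 24 h = 699.6 m^3/day
Exchanges = daily flow / tank volume = 699.6 / 988 = 0.708097 exchanges/day

0.708097 exchanges/day


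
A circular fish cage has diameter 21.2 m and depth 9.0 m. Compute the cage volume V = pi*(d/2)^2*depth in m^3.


r = d/2 = 21.2/2 = 10.6 m
Base area = pi*r^2 = pi*10.6^2 = 352.98935 m^2
Volume = 352.98935 * 9.0 = 3176.9 m^3

3176.9 m^3


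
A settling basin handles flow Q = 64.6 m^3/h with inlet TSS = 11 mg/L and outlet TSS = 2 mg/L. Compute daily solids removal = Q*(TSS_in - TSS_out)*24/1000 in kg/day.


Concentration drop: TSS_in - TSS_out = 11 - 2 = 9 mg/L
Hourly solids removed = Q * dTSS = 64.6 m^3/h * 9 mg/L = 581.4 g/h  (m^3/h * mg/L = g/h)
Daily solids removed = 581.4 * 24 = 13953.6 g/day
Convert g to kg: 13953.6 / 1000 = 13.9536 kg/day

13.9536 kg/day


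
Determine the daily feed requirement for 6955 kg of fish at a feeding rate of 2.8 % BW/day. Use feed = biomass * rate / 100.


Feeding rate fraction = 2.8% / 100 = 0.028
Daily feed = 6955 kg * 0.028 = 194.74 kg/day

194.74 kg/day


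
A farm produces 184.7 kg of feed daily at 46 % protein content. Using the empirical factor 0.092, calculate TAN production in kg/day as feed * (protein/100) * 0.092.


Protein in feed = 184.7 * 46/100 = 84.962 kg/day
TAN = protein * 0.092 = 84.962 * 0.092 = 7.816504 kg/day

7.816504 kg/day


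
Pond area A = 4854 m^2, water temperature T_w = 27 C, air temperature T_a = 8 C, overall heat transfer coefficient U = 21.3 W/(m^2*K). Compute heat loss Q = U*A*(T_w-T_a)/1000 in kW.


Temperature difference dT = 27 - 8 = 19 K
Heat loss (W) = U * A * dT = 21.3 * 4854 * 19 = 1964413.8 W
Convert to kW: 1964413.8 / 1000 = 1964.4138 kW

1964.4138 kW


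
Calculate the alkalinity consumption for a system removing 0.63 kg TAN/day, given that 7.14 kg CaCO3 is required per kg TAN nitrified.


Alkalinity factor: 7.14 kg CaCO3 consumed per kg TAN nitrified
alk = 0.63 kg TAN * 7.14 = 4.4982 kg CaCO3/day

4.4982 kg CaCO3/day


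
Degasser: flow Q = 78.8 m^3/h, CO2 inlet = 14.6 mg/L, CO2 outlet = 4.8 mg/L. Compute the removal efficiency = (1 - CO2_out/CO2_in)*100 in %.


CO2_out / CO2_in = 4.8 / 14.6 = 0.32876712
Fraction remaining = 0.32876712
efficiency = (1 - 0.32876712) * 100 = 67.1233 %

67.1233 %


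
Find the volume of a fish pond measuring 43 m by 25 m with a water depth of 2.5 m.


Base area = L * W = 43 * 25 = 1075 m^2
Volume = area * depth = 1075 * 2.5 = 2687.5 m^3

2687.5 m^3


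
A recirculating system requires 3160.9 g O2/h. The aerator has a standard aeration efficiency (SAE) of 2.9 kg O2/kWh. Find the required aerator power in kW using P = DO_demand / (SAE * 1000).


SAE in g O2/kWh = 2.9 * 1000 = 2900 g/kWh
P = DO_demand / SAE_g = 3160.9 / 2900 = 1.08997 kW

1.08997 kW


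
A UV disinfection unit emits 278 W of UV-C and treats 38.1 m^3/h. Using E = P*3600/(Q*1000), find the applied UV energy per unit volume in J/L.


Energy delivered per hour = 278 W * 3600 s = 1000800 J/h
Volume treated per hour = 38.1 m^3/h * 1000 = 38100 L/h
dose = 1000800 / 38100 = 26.2677 J/L

26.2677 J/L


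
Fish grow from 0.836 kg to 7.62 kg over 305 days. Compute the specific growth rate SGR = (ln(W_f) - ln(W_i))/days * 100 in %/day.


ln(W_f) = ln(7.62) = 2.0307764
ln(W_i) = ln(0.836) = -0.17912667
ln(W_f) - ln(W_i) = 2.0307764 - -0.17912667 = 2.2099031
SGR = 2.2099031 / 305 * 100 = 0.724558 %/day

0.724558 %/day


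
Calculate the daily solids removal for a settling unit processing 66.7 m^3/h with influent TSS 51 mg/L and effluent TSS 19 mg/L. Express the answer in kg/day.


Concentration drop: TSS_in - TSS_out = 51 - 19 = 32 mg/L
Hourly solids removed = Q * dTSS = 66.7 m^3/h * 32 mg/L = 2134.4 g/h  (m^3/h * mg/L = g/h)
Daily solids removed = 2134.4 * 24 = 51225.6 g/day
Convert g to kg: 51225.6 / 1000 = 51.2256 kg/day

51.2256 kg/day


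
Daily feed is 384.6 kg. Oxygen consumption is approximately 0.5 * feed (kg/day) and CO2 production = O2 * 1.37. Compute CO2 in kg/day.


O2 = 384.6 * 0.5 = 192.3
CO2 = 192.3 * 1.37 = 263.451

263.451 kg/day


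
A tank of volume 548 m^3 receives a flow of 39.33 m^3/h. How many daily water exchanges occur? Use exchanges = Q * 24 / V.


Daily flow volume = 39.33 m^3/h * 24 h = 943.92 m^3/day
Exchanges = daily flow / tank volume = 943.92 / 548 = 1.72248 exchanges/day

1.72248 exchanges/day


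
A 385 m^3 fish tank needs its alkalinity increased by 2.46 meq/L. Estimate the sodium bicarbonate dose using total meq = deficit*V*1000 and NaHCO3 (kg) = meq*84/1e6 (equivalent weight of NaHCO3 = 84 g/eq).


Tank volume in L = 385 m^3 * 1000 = 385000 L
Total meq required = 2.46 meq/L * 385000 L = 947100 meq
NaHCO3 mass = 947100 meq * 84 mg/meq / 1e6 = 79.5564 kg

79.5564 kg


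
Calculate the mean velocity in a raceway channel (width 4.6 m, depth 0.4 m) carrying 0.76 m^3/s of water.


Cross-sectional area = W * d = 4.6 * 0.4 = 1.84 m^2
Velocity = Q / A = 0.76 / 1.84 = 0.413043 m/s

0.413043 m/s


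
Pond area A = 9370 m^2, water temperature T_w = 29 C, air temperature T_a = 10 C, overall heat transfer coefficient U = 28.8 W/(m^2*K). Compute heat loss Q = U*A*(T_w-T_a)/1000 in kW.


Temperature difference dT = 29 - 10 = 19 K
Heat loss (W) = U * A * dT = 28.8 * 9370 * 19 = 5127264 W
Convert to kW: 5127264 / 1000 = 5127.264 kW

5127.264 kW


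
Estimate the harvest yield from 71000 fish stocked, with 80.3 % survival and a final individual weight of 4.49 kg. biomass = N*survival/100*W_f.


Survivors = 71000 * 80.3/100 = 57013 fish
Harvest biomass = survivors * W_f = 57013 * 4.49 = 255988.37 kg

255988.37 kg


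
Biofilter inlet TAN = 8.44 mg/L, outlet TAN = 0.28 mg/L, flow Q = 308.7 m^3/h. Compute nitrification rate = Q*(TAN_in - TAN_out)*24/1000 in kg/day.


Concentration drop: TAN_in - TAN_out = 8.44 - 0.28 = 8.16 mg/L
Hourly TAN removed = Q * dTAN = 308.7 m^3/h * 8.16 mg/L = 2518.992 g/h  (m^3/h * mg/L = g/h)
Daily TAN removed = 2518.992 * 24 = 60455.808 g/day
Convert to kg/day: 60455.808 / 1000 = 60.455808 kg/day

60.455808 kg/day


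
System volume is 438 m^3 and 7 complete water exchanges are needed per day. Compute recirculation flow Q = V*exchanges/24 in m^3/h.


Daily recirculation volume = 438 m^3 * 7 = 3066 m^3/day
Flow rate Q = daily volume / 24 h = 3066 / 24 = 127.75 m^3/h

127.75 m^3/h


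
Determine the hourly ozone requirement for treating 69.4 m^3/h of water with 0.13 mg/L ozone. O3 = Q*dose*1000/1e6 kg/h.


O3 demand (mg/h) = Q * dose * 1000 = 69.4 * 0.13 * 1000 = 9022 mg/h
Convert mg to kg: 9022 / 1e6 = 0.009022 kg/h

0.009022 kg/h


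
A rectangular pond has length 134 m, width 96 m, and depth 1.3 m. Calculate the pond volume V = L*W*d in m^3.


Base area = L * W = 134 * 96 = 12864 m^2
Volume = area * depth = 12864 * 1.3 = 16723.2 m^3

16723.2 m^3


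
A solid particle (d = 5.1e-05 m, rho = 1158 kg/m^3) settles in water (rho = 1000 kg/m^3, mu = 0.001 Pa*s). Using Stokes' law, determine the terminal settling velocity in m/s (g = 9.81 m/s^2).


Density difference: rho_p - rho_f = 1158 - 1000 = 158 kg/m^3
d^2 = (5.1e-05)^2 = 2.601e-09 m^2
Numerator = (rho_p - rho_f) * g * d^2 = 158 * 9.81 * 2.601e-09 = 4.031498e-06
Denominator = 18 * mu = 18 * 0.001 = 0.018
v_s = 4.031498e-06 / 0.018 = 2.23972e-04 m/s
Check: Re = rho_f * v_s * d / mu = 1000 * 2.23972e-04 * 5.1e-05 / 0.001 = 0.0114 < 1, so Stokes' law applies.

2.23972e-04 m/s


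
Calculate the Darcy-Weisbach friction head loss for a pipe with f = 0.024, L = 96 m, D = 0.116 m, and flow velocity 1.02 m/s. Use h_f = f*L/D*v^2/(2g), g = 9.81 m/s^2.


v^2 = 1.02^2 = 1.0404 m^2/s^2
L/D = 96/0.116 = 827.58621
h_f = f*(L/D)*v^2/(2g) = 0.024 * 827.58621 * 1.0404 / 19.62 = 1.05324 m

1.05324 m


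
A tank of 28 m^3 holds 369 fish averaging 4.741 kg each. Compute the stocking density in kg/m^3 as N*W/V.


Total biomass = 369 fish * 4.741 kg = 1749.429 kg
Density = total biomass / volume = 1749.429 / 28 = 62.4796 kg/m^3

62.4796 kg/m^3


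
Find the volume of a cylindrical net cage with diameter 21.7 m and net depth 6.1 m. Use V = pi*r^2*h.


r = d/2 = 21.7/2 = 10.85 m
Base area = pi*r^2 = pi*10.85^2 = 369.83614 m^2
Volume = 369.83614 * 6.1 = 2256 m^3

2256 m^3


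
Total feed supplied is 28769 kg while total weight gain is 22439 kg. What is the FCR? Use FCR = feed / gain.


FCR = feed consumed / weight gained
FCR = 28769 kg / 22439 kg = 1.2821

1.2821


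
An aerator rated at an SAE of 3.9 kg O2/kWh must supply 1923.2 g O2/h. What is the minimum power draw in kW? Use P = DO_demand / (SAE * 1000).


SAE in g O2/kWh = 3.9 * 1000 = 3900 g/kWh
P = DO_demand / SAE_g = 1923.2 / 3900 = 0.493128 kW

0.493128 kW


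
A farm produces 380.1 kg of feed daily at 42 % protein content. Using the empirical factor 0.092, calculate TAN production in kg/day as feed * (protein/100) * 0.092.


Protein in feed = 380.1 * 42/100 = 159.642 kg/day
TAN = protein * 0.092 = 159.642 * 0.092 = 14.687064 kg/day

14.687064 kg/day


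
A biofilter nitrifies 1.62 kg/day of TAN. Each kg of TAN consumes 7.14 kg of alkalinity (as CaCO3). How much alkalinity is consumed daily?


Alkalinity factor: 7.14 kg CaCO3 consumed per kg TAN nitrified
alk = 1.62 kg TAN * 7.14 = 11.5668 kg CaCO3/day

11.5668 kg CaCO3/day


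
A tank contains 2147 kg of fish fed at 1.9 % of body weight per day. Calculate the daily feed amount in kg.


Feeding rate fraction = 1.9% / 100 = 0.019
Daily feed = 2147 kg * 0.019 = 40.793 kg/day

40.793 kg/day


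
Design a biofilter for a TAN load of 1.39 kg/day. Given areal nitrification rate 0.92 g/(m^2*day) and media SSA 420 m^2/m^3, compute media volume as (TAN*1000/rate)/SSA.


A = 1.39*1000 / 0.92 = 1510.8696 m^2
V = 1510.8696 / 420 = 3.59731

3.59731 m^3


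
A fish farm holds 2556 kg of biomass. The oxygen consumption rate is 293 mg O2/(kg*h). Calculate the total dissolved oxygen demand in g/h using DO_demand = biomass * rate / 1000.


Total O2 consumption (mg/h) = 2556 kg * 293 mg/(kg*h) = 748908 mg/h
Convert to g/h: 748908 / 1000 = 748.908 g/h

748.908 g/h


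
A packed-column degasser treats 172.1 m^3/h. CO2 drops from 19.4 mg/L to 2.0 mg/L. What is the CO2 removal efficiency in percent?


CO2_out / CO2_in = 2.0 / 19.4 = 0.10309278
Fraction remaining = 0.10309278
efficiency = (1 - 0.10309278) * 100 = 89.6907 %

89.6907 %


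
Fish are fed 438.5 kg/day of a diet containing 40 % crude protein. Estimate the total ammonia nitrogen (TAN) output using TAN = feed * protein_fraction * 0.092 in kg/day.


Protein in feed = 438.5 * 40/100 = 175.4 kg/day
TAN = protein * 0.092 = 175.4 * 0.092 = 16.1368 kg/day

16.1368 kg/day


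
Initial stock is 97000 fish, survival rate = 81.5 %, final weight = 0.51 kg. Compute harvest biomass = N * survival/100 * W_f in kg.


Survivors = 97000 * 81.5/100 = 79055 fish
Harvest biomass = survivors * W_f = 79055 * 0.51 = 40318.05 kg

40318.05 kg


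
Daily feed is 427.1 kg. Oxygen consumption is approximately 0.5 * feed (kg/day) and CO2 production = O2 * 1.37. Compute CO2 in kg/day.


O2 = 427.1 * 0.5 = 213.55
CO2 = 213.55 * 1.37 = 292.5635

292.5635 kg/day


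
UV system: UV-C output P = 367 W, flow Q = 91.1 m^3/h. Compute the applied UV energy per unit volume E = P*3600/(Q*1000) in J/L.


Energy delivered per hour = 367 W * 3600 s = 1321200 J/h
Volume treated per hour = 91.1 m^3/h * 1000 = 91100 L/h
dose = 1321200 / 91100 = 14.5027 J/L

14.5027 J/L


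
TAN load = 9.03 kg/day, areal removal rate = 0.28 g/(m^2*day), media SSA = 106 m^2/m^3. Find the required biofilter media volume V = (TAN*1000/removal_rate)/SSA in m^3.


A = 9.03*1000 / 0.28 = 32250 m^2
V = 32250 / 106 = 304.245

304.245 m^3


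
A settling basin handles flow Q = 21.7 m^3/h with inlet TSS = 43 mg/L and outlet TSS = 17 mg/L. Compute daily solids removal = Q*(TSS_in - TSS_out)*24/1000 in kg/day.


Concentration drop: TSS_in - TSS_out = 43 - 17 = 26 mg/L
Hourly solids removed = Q * dTSS = 21.7 m^3/h * 26 mg/L = 564.2 g/h  (m^3/h * mg/L = g/h)
Daily solids removed = 564.2 * 24 = 13540.8 g/day
Convert g to kg: 13540.8 / 1000 = 13.5408 kg/day

13.5408 kg/day


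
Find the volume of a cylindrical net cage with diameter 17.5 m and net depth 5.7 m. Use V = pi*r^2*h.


r = d/2 = 17.5/2 = 8.75 m
Base area = pi*r^2 = pi*8.75^2 = 240.52819 m^2
Volume = 240.52819 * 5.7 = 1371.01 m^3

1371.01 m^3


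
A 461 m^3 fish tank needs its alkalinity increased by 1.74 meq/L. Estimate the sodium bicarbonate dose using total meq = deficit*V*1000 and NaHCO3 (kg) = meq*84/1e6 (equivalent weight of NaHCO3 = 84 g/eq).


Tank volume in L = 461 m^3 * 1000 = 461000 L
Total meq required = 1.74 meq/L * 461000 L = 802140 meq
NaHCO3 mass = 802140 meq * 84 mg/meq / 1e6 = 67.3798 kg

67.3798 kg


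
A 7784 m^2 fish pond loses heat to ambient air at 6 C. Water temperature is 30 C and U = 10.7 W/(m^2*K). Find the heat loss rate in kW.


Temperature difference dT = 30 - 6 = 24 K
Heat loss (W) = U * A * dT = 10.7 * 7784 * 24 = 1998931.2 W
Convert to kW: 1998931.2 / 1000 = 1998.9312 kW

1998.9312 kW


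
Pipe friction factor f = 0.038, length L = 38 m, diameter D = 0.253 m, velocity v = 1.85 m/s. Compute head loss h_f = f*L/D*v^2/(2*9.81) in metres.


v^2 = 1.85^2 = 3.4225 m^2/s^2
L/D = 38/0.253 = 150.19763
h_f = f*(L/D)*v^2/(2g) = 0.038 * 150.19763 * 3.4225 / 19.62 = 0.995614 m

0.995614 m


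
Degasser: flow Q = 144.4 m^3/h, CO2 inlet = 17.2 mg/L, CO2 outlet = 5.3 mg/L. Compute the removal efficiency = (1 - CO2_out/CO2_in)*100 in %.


CO2_out / CO2_in = 5.3 / 17.2 = 0.30813953
Fraction remaining = 0.30813953
efficiency = (1 - 0.30813953) * 100 = 69.186 %

69.186 %


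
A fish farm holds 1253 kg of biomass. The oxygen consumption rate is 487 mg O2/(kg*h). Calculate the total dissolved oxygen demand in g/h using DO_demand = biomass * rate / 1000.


Total O2 consumption (mg/h) = 1253 kg * 487 mg/(kg*h) = 610211 mg/h
Convert to g/h: 610211 / 1000 = 610.211 g/h

610.211 g/h


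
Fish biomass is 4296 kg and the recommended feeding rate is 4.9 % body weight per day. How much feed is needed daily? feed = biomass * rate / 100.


Feeding rate fraction = 4.9% / 100 = 0.049
Daily feed = 4296 kg * 0.049 = 210.504 kg/day

210.504 kg/day


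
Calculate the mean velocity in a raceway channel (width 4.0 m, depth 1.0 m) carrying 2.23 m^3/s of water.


Cross-sectional area = W * d = 4.0 * 1.0 = 4 m^2
Velocity = Q / A = 2.23 / 4 = 0.5575 m/s

0.5575 m/s


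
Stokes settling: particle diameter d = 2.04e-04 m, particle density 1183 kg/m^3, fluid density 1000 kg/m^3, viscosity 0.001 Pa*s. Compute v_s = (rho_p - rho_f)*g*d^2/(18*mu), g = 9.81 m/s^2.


Density difference: rho_p - rho_f = 1183 - 1000 = 183 kg/m^3
d^2 = (2.04e-04)^2 = 4.1616e-08 m^2
Numerator = (rho_p - rho_f) * g * d^2 = 183 * 9.81 * 4.1616e-08 = 7.4710292e-05
Denominator = 18 * mu = 18 * 0.001 = 0.018
v_s = 7.4710292e-05 / 0.018 = 0.00415057 m/s
Check: Re = rho_f * v_s * d / mu = 1000 * 0.00415057 * 2.04e-04 / 0.001 = 0.847 < 1, so Stokes' law applies.

0.00415057 m/s


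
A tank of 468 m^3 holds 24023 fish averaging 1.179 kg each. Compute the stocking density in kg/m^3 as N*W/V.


Total biomass = 24023 fish * 1.179 kg = 28323.117 kg
Density = total biomass / volume = 28323.117 / 468 = 60.5195 kg/m^3

60.5195 kg/m^3
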